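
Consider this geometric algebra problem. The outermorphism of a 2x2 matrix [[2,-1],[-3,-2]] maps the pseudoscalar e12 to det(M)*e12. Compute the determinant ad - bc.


The outermorphism of a linear map f sends e1^e2 to f(e1)^f(e2).
f(e1) = 2*e1 - 3*e2
f(e2) = -1*e1 - 2*e2
f(e1) ^ f(e2) = (2*e1 - 3*e2) ^ (-1*e1 - 2*e2)
= 2*(-2)*e12 + (-3)*(-1)*e21
= (-4 - 3)*e12
= -7*e12
Coefficient = -7


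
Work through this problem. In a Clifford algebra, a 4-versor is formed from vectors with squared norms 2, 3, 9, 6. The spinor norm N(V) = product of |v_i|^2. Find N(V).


Spinor norm N(V) = |v1|^2 * |v2|^2 * ... * |v4|^2
= 2 * 3 * 9 * 6
Running product: 2, 6, 54, 324
N(V) = 324


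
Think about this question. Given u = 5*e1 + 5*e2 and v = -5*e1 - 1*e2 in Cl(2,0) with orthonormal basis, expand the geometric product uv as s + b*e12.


Expand: (5*e1 + 5*e2)(-5*e1 - 1*e2)
= 5*(-5)*e1e1 + 5*(-1)*e1e2 + 5*(-5)*e2e1 + 5*(-1)*e2e2
Using e1^2 = e2^2 = 1, e2e1 = -e1e2:
Scalar part s = 5*(-5) + 5*(-1) = -25 + (-5) = -30
Bivector part b = 5*(-1) - 5*(-5) = -5 - (-25) = 20
uv = -30 + 20*e12


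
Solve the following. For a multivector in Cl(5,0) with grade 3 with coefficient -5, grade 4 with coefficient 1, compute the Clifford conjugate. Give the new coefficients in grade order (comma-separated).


Clifford conjugate sign for grade k: (-1)^(k(k+1)/2)
Grade 3: (-1)^(3*4/2) = (-1)^6 = 1, coeff -5 -> -5
Grade 4: (-1)^(4*5/2) = (-1)^10 = 1, coeff 1 -> 1
Conjugated coefficients: -5, 1


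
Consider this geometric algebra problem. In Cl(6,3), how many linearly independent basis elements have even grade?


Even subalgebra dimension = 2^(n-1)
n = 6 + 3 = 9
2^(9 - 1) = 2^8 = 256
Verification: sum of C(9,k) for even k = 1 + 36 + 126 + 84 + 9 = 256
Result = 256


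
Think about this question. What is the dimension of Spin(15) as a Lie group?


Spin(n) double-covers SO(n); both have Lie algebra so(n) of dimension n(n-1)/2.
n = 15
n(n-1) = 15 * 14 = 210
dim Spin(15) = 210/2 = 105


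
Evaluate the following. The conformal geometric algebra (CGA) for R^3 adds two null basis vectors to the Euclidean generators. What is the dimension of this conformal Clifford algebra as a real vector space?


The conformal model of R^3 uses Cl(4,1): the 3 Euclidean generators plus two extra orthogonal generators e+ (e+^2 = +1) and e- (e-^2 = -1), from which the null vectors e0, einf are built.
Number of generators m = 3 + 2 = 5.
dim Cl(p,q) = 2^m = 2^5 = 32


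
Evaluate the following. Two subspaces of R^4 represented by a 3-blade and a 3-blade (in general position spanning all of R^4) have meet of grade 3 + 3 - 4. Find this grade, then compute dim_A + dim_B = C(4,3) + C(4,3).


Meet grade = grade(A) + grade(B) - n
= 3 + 3 - 4 = 2
C(4,3) = 4
C(4,3) = 4
dim_A + dim_B = 4 + 4 = 8


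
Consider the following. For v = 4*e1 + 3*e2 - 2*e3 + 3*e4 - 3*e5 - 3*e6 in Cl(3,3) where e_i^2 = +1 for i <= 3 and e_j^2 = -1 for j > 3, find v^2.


v^2 = sum of c_i^2 * e_i^2
Positive signature terms (e_i^2 = +1): 4^2 + 3^2 + (-2)^2 = 29
Negative signature terms (e_j^2 = -1): 3^2 + (-3)^2 + (-3)^2 = 27
v^2 = 29 - 27 = 2


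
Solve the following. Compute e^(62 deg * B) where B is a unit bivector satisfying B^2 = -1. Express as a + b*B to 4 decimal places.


For a unit bivector B with B^2 = -1, the exponential series gives
e^(theta*B) = cos(theta) + sin(theta)*B (the GA analogue of Euler's formula).
theta = 62 degrees = 1.082104 rad
cos(62 deg) = 0.4695
sin(62 deg) = 0.8829
exp(theta*B) = 0.4695 + 0.8829*B


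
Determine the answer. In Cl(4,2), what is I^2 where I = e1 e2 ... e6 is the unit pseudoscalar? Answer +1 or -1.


The pseudoscalar I = e1...e_n (product of all n generators) of Cl(p,q) satisfies I^2 = (-1)^(q + n(n-1)/2).
p = 4, q = 2, n = p + q = 6
n(n-1)/2 = 6 * 5 / 2 = 15
Exponent = q + n(n-1)/2 = 2 + 15 = 17
I^2 = (-1)^17 = -1


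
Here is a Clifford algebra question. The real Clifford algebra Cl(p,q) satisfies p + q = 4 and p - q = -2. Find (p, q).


We need p + q = 4 and p - q = -2.
Adding: 2p = 4 + (-2) = 2, so p = 1.
Then q = 4 - 1 = 3.
(p, q) = (1, 3)


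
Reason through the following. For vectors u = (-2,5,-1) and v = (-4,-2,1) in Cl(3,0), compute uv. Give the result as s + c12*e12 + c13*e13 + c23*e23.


In Cl(3,0): e_i^2 = 1, e_ie_j = -e_je_i for i != j.
Scalar part = u . v = (-2)*(-4) + 5*(-2) + (-1)*1
= 8 + (-10) + (-1) = -3
e12 coeff = (-2)*(-2) - 5*(-4) = 4 - (-20) = 24
e13 coeff = (-2)*1 - (-1)*(-4) = -2 - 4 = -6
e23 coeff = 5*1 - (-1)*(-2) = 5 - 2 = 3
uv = -3 + 24*e12 - 6*e13 + 3*e23


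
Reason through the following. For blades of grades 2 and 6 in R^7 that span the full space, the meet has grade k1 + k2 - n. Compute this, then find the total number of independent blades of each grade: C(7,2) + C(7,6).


Meet grade = grade(A) + grade(B) - n
= 2 + 6 - 7 = 1
C(7,2) = 21
C(7,6) = 7
dim_A + dim_B = 21 + 7 = 28


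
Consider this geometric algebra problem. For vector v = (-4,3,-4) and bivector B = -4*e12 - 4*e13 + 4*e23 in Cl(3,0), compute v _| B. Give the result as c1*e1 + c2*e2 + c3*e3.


Left contraction v _| B = <vB>_1 (grade-1 part of the geometric product vB).
Using e1_|e12 = e2, e2_|e12 = -e1, e1_|e13 = e3, e3_|e13 = -e1, e2_|e23 = e3, e3_|e23 = -e2:
e1 coeff: -v2*b12 - v3*b13 = -(3)*(-4) - (-4)*(-4) = -4
e2 coeff: v1*b12 - v3*b23 = (-4)*(-4) - (-4)*(4) = 32
e3 coeff: v1*b13 + v2*b23 = (-4)*(-4) + (3)*(4) = 28
v _| B = -4*e1 + 32*e2 + 28*e3


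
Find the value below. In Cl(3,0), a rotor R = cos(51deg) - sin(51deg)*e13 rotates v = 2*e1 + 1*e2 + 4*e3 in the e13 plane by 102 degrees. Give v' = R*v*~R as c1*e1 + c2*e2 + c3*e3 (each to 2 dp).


Rotor R = cos(51deg) - sin(51deg)*e13
Rotation angle theta = 2 * 51 = 102 degrees in the e13 plane (e1 -> e3).
The component perpendicular to the plane (e2) is invariant: v'_2 = v2 = 1.00
cos(102deg) = -0.2079, sin(102deg) = 0.9781
v'_1 = v1*cos(theta) - v3*sin(theta) = 2*(-0.2079) - 4*0.9781 = -4.33
v'_3 = v1*sin(theta) + v3*cos(theta) = 2*0.9781 + 4*(-0.2079) = 1.12
v' = -4.33*e1 + 1.00*e2 + 1.12*e3


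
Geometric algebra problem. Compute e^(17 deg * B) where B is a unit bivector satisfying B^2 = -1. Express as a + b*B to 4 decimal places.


For a unit bivector B with B^2 = -1, the exponential series gives
e^(theta*B) = cos(theta) + sin(theta)*B (the GA analogue of Euler's formula).
theta = 17 degrees = 0.296706 rad
cos(17 deg) = 0.9563
sin(17 deg) = 0.2924
exp(theta*B) = 0.9563 + 0.2924*B


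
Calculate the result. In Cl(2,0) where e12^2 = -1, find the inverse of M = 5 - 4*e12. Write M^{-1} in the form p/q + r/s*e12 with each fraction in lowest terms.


M = 5 - 4*e12, where e12^2 = -1.
Since M commutes with its reverse ~M = a - b*e12, M * ~M = a^2 - b^2*e12^2 = a^2 + b^2.
So M^{-1} = ~M / (a^2 + b^2) = (a - b*e12)/(a^2 + b^2).
a^2 + b^2 = 25 + 16 = 41
Scalar part = 5/41 = 5/41
Bivector coeff = 4/41 = 4/41
M^{-1} = 5/41 + 4/41*e12


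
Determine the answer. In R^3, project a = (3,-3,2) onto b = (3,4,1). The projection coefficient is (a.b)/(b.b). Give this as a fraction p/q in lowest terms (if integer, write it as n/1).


Projection coefficient = (a . b) / (b . b)
a . b = 3*3 + (-3)*4 + 2*1
= 9 + (-12) + 2 = -1
b . b = 3^2 + 4^2 + 1^2
= 9 + 16 + 1 = 26
Coefficient = -1/26
In lowest terms: -1/26


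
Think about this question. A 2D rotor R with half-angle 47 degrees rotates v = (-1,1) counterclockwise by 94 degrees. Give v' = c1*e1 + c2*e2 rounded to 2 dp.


Rotor R = cos(47deg) - sin(47deg)*e12
Rotation angle theta = 2 * 47 = 94 degrees
v' = R*v*~R rotates v by theta.
cos(94deg) = -0.0698, sin(94deg) = 0.9976
v'_1 = -1*cos(94deg) - 1*sin(94deg)
= -1*(-0.0698) - 1*0.9976
= -0.93
v'_2 = -1*sin(94deg) + 1*cos(94deg)
= -1*0.9976 + 1*(-0.0698)
= -1.07
v' = -0.93*e1 - 1.07*e2


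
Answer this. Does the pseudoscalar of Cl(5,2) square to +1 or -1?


The pseudoscalar I = e1...e_n (product of all n generators) of Cl(p,q) satisfies I^2 = (-1)^(q + n(n-1)/2).
p = 5, q = 2, n = p + q = 7
n(n-1)/2 = 7 * 6 / 2 = 21
Exponent = q + n(n-1)/2 = 2 + 21 = 23
I^2 = (-1)^23 = -1


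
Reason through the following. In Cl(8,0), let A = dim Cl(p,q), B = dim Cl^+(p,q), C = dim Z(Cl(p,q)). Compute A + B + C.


n = 8 + 0 = 8
Total dim = 2^8 = 256
Even subalgebra dim = 2^7 = 128
n is even, so center dim = 1
Sum = 256 + 128 + 1 = 385


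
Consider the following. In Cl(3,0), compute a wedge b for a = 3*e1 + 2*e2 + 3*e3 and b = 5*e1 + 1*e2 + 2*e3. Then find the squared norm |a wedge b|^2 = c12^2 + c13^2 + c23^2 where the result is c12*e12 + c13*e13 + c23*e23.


a wedge b = (a1*b2 - a2*b1)*e12 + (a1*b3 - a3*b1)*e13 + (a2*b3 - a3*b2)*e23
e12 coeff: 3*1 - 2*5 = 3 - 10 = -7
e13 coeff: 3*2 - 3*5 = 6 - 15 = -9
e23 coeff: 2*2 - 3*1 = 4 - 3 = 1
|a wedge b|^2 = (-7)^2 + (-9)^2 + 1^2
= 49 + 81 + 1
= 131


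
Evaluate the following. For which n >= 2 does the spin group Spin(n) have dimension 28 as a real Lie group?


dim Spin(n) = dim so(n) = n(n-1)/2.
Solve n(n-1)/2 = 28, i.e. n^2 - n - 56 = 0.
Discriminant = 1 + 8*28 = 225
n = (1 + sqrt(225))/2 = (1 + 15)/2 = 8


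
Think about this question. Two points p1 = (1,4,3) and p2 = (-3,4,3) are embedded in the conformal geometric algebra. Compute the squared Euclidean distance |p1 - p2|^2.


p1 - p2 = (4, 0, 0)
|p1 - p2|^2 = 4^2 + 0^2 + 0^2
= 16 + 0 + 0
= 16


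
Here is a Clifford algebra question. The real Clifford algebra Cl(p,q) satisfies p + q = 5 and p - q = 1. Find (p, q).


We need p + q = 5 and p - q = 1.
Adding: 2p = 5 + 1 = 6, so p = 3.
Then q = 5 - 3 = 2.
(p, q) = (3, 2)


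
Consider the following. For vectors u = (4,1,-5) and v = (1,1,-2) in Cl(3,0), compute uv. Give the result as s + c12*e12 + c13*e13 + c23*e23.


In Cl(3,0): e_i^2 = 1, e_ie_j = -e_je_i for i != j.
Scalar part = u . v = 4*1 + 1*1 + (-5)*(-2)
= 4 + 1 + 10 = 15
e12 coeff = 4*1 - 1*1 = 4 - 1 = 3
e13 coeff = 4*(-2) - (-5)*1 = -8 - (-5) = -3
e23 coeff = 1*(-2) - (-5)*1 = -2 - (-5) = 3
uv = 15 + 3*e12 - 3*e13 + 3*e23


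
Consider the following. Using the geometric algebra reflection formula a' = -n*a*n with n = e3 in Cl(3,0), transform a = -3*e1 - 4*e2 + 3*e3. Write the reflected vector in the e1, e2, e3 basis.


Reflection formula: a' = -n*a*n, with n = e3 (unit vector, n^2 = 1).
For reflection through hyperplane perp to e3:
The component along e3 flips sign, others stay.
a = (-3, -4, 3)
a' = (-3, -4, -3)
a' = -3*e1 - 4*e2 - 3*e3


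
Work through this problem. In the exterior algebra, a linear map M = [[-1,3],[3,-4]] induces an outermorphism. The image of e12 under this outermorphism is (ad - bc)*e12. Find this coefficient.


The outermorphism of a linear map f sends e1^e2 to f(e1)^f(e2).
f(e1) = -1*e1 + 3*e2
f(e2) = 3*e1 - 4*e2
f(e1) ^ f(e2) = (-1*e1 + 3*e2) ^ (3*e1 - 4*e2)
= (-1)*(-4)*e12 + 3*3*e21
= (4 - 9)*e12
= -5*e12
Coefficient = -5


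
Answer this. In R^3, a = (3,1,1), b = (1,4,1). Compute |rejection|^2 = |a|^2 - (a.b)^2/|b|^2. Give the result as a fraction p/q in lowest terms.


|a|^2 = 3^2 + 1^2 + 1^2 = 11
|b|^2 = 1^2 + 4^2 + 1^2 = 18
a . b = 3*1 + 1*4 + 1*1 = 8
(a.b)^2 = 8^2 = 64
|rej|^2 = 11 - 64/18
= (198 - 64)/18
= 134/18
In lowest terms: 67/9


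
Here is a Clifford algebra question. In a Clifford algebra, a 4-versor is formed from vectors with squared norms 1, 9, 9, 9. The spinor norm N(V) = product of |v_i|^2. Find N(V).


Spinor norm N(V) = |v1|^2 * |v2|^2 * ... * |v4|^2
= 1 * 9 * 9 * 9
Running product: 1, 9, 81, 729
N(V) = 729


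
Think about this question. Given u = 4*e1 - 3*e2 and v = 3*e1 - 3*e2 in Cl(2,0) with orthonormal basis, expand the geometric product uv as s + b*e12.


Expand: (4*e1 - 3*e2)(3*e1 - 3*e2)
= 4*3*e1e1 + 4*(-3)*e1e2 + (-3)*3*e2e1 + (-3)*(-3)*e2e2
Using e1^2 = e2^2 = 1, e2e1 = -e1e2:
Scalar part s = 4*3 + (-3)*(-3) = 12 + 9 = 21
Bivector part b = 4*(-3) - (-3)*3 = -12 - (-9) = -3
uv = 21 - 3*e12


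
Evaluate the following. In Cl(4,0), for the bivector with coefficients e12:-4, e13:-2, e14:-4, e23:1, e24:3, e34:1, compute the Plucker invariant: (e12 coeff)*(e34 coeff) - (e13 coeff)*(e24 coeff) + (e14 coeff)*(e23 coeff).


Plucker relation: af - be + cd
a*f = (-4)*1 = -4
b*e = (-2)*3 = -6
c*d = (-4)*1 = -4
af - be + cd = -4 - (-6) + (-4)
= -2


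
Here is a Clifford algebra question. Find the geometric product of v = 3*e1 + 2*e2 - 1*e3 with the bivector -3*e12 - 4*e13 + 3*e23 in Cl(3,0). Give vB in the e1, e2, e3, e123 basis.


vB has grade-1 (vector) and grade-3 (trivector) parts: vB = (v _| B) + (v ^ B).
Vector part <vB>_1:
  e1: -v2*b12 - v3*b13 = -(2)*(-3) - (-1)*(-4) = 2
  e2: v1*b12 - v3*b23 = (3)*(-3) - (-1)*(3) = -6
  e3: v1*b13 + v2*b23 = (3)*(-4) + (2)*(3) = -6
Trivector part <vB>_3:
  e123: v1*b23 - v2*b13 + v3*b12 = (3)*(3) - (2)*(-4) + (-1)*(-3) = 20
vB = 2*e1 - 6*e2 - 6*e3 + 20*e123


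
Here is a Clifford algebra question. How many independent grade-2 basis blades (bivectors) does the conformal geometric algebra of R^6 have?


The conformal model of R^6 uses Cl(7,1) with m = 6 + 2 = 8 generators.
Number of grade-2 blades = C(m, 2) = C(8, 2)
= 8*7/2 = 28


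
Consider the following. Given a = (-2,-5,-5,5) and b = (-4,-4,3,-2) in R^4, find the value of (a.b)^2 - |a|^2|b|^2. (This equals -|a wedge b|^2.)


a . b = (-2)*(-4) + (-5)*(-4) + (-5)*3 + 5*(-2)
= 8 + 20 + (-15) + (-10) = 3
|a|^2 = (-2)^2 + (-5)^2 + (-5)^2 + 5^2 = 79
|b|^2 = (-4)^2 + (-4)^2 + 3^2 + (-2)^2 = 45
(a.b)^2 = 3^2 = 9
|a|^2 * |b|^2 = 79 * 45 = 3555
Result = 9 - 3555 = -3546


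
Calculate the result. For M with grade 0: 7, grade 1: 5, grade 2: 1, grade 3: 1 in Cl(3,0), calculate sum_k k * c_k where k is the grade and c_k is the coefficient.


Grade-weighted sum = sum of grade_k * coefficient_k
0*7 = 0
1*5 = 5
2*1 = 2
3*1 = 3
Total = 0 + 5 + 2 + 3 = 10


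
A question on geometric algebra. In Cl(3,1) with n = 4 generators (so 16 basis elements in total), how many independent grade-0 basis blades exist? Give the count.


Number of grade-k basis blades in Cl(p,q) with n = p + q is C(n, k).
n = 3 + 1 = 4
C(4, 0) = 4! / (0! * 4!)
= 24 / (1 * 24)
= 1


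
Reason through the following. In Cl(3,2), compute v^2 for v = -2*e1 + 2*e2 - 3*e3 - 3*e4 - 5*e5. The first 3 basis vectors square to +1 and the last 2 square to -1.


v^2 = sum of c_i^2 * e_i^2
Positive signature terms (e_i^2 = +1): (-2)^2 + 2^2 + (-3)^2 = 17
Negative signature terms (e_j^2 = -1): (-3)^2 + (-5)^2 = 34
v^2 = 17 - 34 = -17


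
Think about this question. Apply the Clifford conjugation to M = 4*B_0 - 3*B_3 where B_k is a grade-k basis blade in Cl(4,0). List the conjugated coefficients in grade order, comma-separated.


Clifford conjugate sign for grade k: (-1)^(k(k+1)/2)
Grade 0: (-1)^(0*1/2) = (-1)^0 = 1, coeff 4 -> 4
Grade 3: (-1)^(3*4/2) = (-1)^6 = 1, coeff -3 -> -3
Conjugated coefficients: 4, -3


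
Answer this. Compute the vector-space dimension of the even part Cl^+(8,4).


Even subalgebra dimension = 2^(n-1)
n = 8 + 4 = 12
2^(12 - 1) = 2^11 = 2048
Verification: sum of C(12,k) for even k = 1 + 66 + 495 + 924 + 495 + 66 + 1 = 2048
Result = 2048


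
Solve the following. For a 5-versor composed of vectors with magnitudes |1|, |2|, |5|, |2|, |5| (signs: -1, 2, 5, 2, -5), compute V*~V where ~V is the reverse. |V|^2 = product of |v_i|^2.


Each vector v_i has |v_i|^2 = s_i^2
Squared scales: (-1)^2 = 1, 2^2 = 4, 5^2 = 25, 2^2 = 4, (-5)^2 = 25
|V|^2 = 1 * 4 * 25 * 4 * 25
= 10000


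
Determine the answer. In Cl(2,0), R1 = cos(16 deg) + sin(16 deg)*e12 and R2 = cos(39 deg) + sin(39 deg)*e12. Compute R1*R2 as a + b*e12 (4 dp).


Same-plane rotors commute and their half-angles add:
R1*R2 = cos(a1 + a2) + sin(a1 + a2)*e12.
a1 + a2 = 16 + 39 = 55 deg
cos(55 deg) = 0.5736
sin(55 deg) = 0.8192
R1*R2 = 0.5736 + 0.8192*e12


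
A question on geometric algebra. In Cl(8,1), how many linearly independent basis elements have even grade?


Even subalgebra dimension = 2^(n-1)
n = 8 + 1 = 9
2^(9 - 1) = 2^8 = 256
Verification: sum of C(9,k) for even k = 1 + 36 + 126 + 84 + 9 = 256
Result = 256


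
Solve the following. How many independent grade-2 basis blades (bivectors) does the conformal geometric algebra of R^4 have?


The conformal model of R^4 uses Cl(5,1) with m = 4 + 2 = 6 generators.
Number of grade-2 blades = C(m, 2) = C(6, 2)
= 6*5/2 = 15


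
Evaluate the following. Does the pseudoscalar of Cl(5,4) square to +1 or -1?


The pseudoscalar I = e1...e_n (product of all n generators) of Cl(p,q) satisfies I^2 = (-1)^(q + n(n-1)/2).
p = 5, q = 4, n = p + q = 9
n(n-1)/2 = 9 * 8 / 2 = 36
Exponent = q + n(n-1)/2 = 4 + 36 = 40
I^2 = (-1)^40 = +1


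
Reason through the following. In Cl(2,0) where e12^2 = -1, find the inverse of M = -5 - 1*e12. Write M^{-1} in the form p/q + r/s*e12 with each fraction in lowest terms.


M = -5 - 1*e12, where e12^2 = -1.
Since M commutes with its reverse ~M = a - b*e12, M * ~M = a^2 - b^2*e12^2 = a^2 + b^2.
So M^{-1} = ~M / (a^2 + b^2) = (a - b*e12)/(a^2 + b^2).
a^2 + b^2 = 25 + 1 = 26
Scalar part = -5/26 = -5/26
Bivector coeff = 1/26 = 1/26
M^{-1} = -5/26 + 1/26*e12


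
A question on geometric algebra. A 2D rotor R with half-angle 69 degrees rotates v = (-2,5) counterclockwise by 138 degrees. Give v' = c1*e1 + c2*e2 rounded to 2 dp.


Rotor R = cos(69deg) - sin(69deg)*e12
Rotation angle theta = 2 * 69 = 138 degrees
v' = R*v*~R rotates v by theta.
cos(138deg) = -0.7431, sin(138deg) = 0.6691
v'_1 = -2*cos(138deg) - 5*sin(138deg)
= -2*(-0.7431) - 5*0.6691
= -1.86
v'_2 = -2*sin(138deg) + 5*cos(138deg)
= -2*0.6691 + 5*(-0.7431)
= -5.05
v' = -1.86*e1 - 5.05*e2


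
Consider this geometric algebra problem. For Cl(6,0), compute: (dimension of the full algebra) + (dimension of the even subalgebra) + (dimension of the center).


n = 6 + 0 = 6
Total dim = 2^6 = 64
Even subalgebra dim = 2^5 = 32
n is even, so center dim = 1
Sum = 64 + 32 + 1 = 97


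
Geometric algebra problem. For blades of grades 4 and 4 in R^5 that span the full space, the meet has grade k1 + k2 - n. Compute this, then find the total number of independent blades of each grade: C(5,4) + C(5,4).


Meet grade = grade(A) + grade(B) - n
= 4 + 4 - 5 = 3
C(5,4) = 5
C(5,4) = 5
dim_A + dim_B = 5 + 5 = 10


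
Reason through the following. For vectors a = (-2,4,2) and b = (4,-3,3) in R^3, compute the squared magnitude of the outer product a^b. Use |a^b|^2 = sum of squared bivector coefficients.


a wedge b = (a1*b2 - a2*b1)*e12 + (a1*b3 - a3*b1)*e13 + (a2*b3 - a3*b2)*e23
e12 coeff: (-2)*(-3) - 4*4 = 6 - 16 = -10
e13 coeff: (-2)*3 - 2*4 = -6 - 8 = -14
e23 coeff: 4*3 - 2*(-3) = 12 - (-6) = 18
|a wedge b|^2 = (-10)^2 + (-14)^2 + 18^2
= 100 + 196 + 324
= 620


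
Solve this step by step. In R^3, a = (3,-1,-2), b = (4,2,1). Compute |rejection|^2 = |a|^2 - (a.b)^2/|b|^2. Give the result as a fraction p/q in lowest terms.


|a|^2 = 3^2 + (-1)^2 + (-2)^2 = 14
|b|^2 = 4^2 + 2^2 + 1^2 = 21
a . b = 3*4 + (-1)*2 + (-2)*1 = 8
(a.b)^2 = 8^2 = 64
|rej|^2 = 14 - 64/21
= (294 - 64)/21
= 230/21
In lowest terms: 230/21


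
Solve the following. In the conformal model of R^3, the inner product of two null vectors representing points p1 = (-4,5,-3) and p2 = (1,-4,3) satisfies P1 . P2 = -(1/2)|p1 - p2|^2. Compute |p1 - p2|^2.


p1 - p2 = (-5, 9, -6)
|p1 - p2|^2 = (-5)^2 + 9^2 + (-6)^2
= 25 + 81 + 36
= 142


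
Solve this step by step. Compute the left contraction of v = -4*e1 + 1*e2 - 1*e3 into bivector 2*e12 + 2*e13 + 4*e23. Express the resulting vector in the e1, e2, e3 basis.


Left contraction v _| B = <vB>_1 (grade-1 part of the geometric product vB).
Using e1_|e12 = e2, e2_|e12 = -e1, e1_|e13 = e3, e3_|e13 = -e1, e2_|e23 = e3, e3_|e23 = -e2:
e1 coeff: -v2*b12 - v3*b13 = -(1)*(2) - (-1)*(2) = 0
e2 coeff: v1*b12 - v3*b23 = (-4)*(2) - (-1)*(4) = -4
e3 coeff: v1*b13 + v2*b23 = (-4)*(2) + (1)*(4) = -4
v _| B = 0*e1 - 4*e2 - 4*e3


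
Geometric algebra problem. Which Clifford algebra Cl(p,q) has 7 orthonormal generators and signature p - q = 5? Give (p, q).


We need p + q = 7 and p - q = 5.
Adding: 2p = 7 + 5 = 12, so p = 6.
Then q = 7 - 6 = 1.
(p, q) = (6, 1)


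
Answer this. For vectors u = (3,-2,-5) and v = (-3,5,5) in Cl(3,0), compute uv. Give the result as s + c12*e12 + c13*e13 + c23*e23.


In Cl(3,0): e_i^2 = 1, e_ie_j = -e_je_i for i != j.
Scalar part = u . v = 3*(-3) + (-2)*5 + (-5)*5
= -9 + (-10) + (-25) = -44
e12 coeff = 3*5 - (-2)*(-3) = 15 - 6 = 9
e13 coeff = 3*5 - (-5)*(-3) = 15 - 15 = 0
e23 coeff = (-2)*5 - (-5)*5 = -10 - (-25) = 15
uv = -44 + 9*e12 + 0*e13 + 15*e23


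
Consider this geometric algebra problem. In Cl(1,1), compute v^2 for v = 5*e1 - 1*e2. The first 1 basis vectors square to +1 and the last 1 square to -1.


v^2 = sum of c_i^2 * e_i^2
Positive signature terms (e_i^2 = +1): 5^2 = 25
Negative signature terms (e_j^2 = -1): (-1)^2 = 1
v^2 = 25 - 1 = 24


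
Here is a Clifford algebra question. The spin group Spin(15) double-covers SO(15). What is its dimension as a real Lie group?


Spin(n) double-covers SO(n); both have Lie algebra so(n) of dimension n(n-1)/2.
n = 15
n(n-1) = 15 * 14 = 210
dim Spin(15) = 210/2 = 105


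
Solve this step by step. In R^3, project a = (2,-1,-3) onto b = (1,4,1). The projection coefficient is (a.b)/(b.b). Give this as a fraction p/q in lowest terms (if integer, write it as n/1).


Projection coefficient = (a . b) / (b . b)
a . b = 2*1 + (-1)*4 + (-3)*1
= 2 + (-4) + (-3) = -5
b . b = 1^2 + 4^2 + 1^2
= 1 + 16 + 1 = 18
Coefficient = -5/18
In lowest terms: -5/18


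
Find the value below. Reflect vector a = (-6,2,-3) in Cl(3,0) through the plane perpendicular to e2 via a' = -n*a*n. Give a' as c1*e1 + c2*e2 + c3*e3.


Reflection formula: a' = -n*a*n, with n = e2 (unit vector, n^2 = 1).
For reflection through hyperplane perp to e2:
The component along e2 flips sign, others stay.
a = (-6, 2, -3)
a' = (-6, -2, -3)
a' = -6*e1 - 2*e2 - 3*e3


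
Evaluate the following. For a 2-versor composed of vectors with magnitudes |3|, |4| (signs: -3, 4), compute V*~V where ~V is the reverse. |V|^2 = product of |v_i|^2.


Each vector v_i has |v_i|^2 = s_i^2
Squared scales: (-3)^2 = 9, 4^2 = 16
|V|^2 = 9 * 16
= 144


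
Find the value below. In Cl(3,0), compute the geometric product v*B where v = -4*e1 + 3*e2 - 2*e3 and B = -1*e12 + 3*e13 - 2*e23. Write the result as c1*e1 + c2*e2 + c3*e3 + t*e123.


vB has grade-1 (vector) and grade-3 (trivector) parts: vB = (v _| B) + (v ^ B).
Vector part <vB>_1:
  e1: -v2*b12 - v3*b13 = -(3)*(-1) - (-2)*(3) = 9
  e2: v1*b12 - v3*b23 = (-4)*(-1) - (-2)*(-2) = 0
  e3: v1*b13 + v2*b23 = (-4)*(3) + (3)*(-2) = -18
Trivector part <vB>_3:
  e123: v1*b23 - v2*b13 + v3*b12 = (-4)*(-2) - (3)*(3) + (-2)*(-1) = 1
vB = 9*e1 + 0*e2 - 18*e3 + 1*e123


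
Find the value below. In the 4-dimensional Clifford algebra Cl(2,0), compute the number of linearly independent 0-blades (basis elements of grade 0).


Number of grade-k basis blades in Cl(p,q) with n = p + q is C(n, k).
n = 2 + 0 = 2
C(2, 0) = 2! / (0! * 2!)
= 2 / (1 * 2)
= 1


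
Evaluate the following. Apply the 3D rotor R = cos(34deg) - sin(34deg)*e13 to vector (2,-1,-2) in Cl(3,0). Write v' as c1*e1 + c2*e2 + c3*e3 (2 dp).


Rotor R = cos(34deg) - sin(34deg)*e13
Rotation angle theta = 2 * 34 = 68 degrees in the e13 plane (e1 -> e3).
The component perpendicular to the plane (e2) is invariant: v'_2 = v2 = -1.00
cos(68deg) = 0.3746, sin(68deg) = 0.9272
v'_1 = v1*cos(theta) - v3*sin(theta) = 2*0.3746 - (-2)*0.9272 = 2.60
v'_3 = v1*sin(theta) + v3*cos(theta) = 2*0.9272 + (-2)*0.3746 = 1.11
v' = 2.60*e1 - 1.00*e2 + 1.11*e3


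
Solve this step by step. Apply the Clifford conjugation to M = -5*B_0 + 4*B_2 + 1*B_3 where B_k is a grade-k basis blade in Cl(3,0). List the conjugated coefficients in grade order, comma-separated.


Clifford conjugate sign for grade k: (-1)^(k(k+1)/2)
Grade 0: (-1)^(0*1/2) = (-1)^0 = 1, coeff -5 -> -5
Grade 2: (-1)^(2*3/2) = (-1)^3 = -1, coeff 4 -> -4
Grade 3: (-1)^(3*4/2) = (-1)^6 = 1, coeff 1 -> 1
Conjugated coefficients: -5, -4, 1


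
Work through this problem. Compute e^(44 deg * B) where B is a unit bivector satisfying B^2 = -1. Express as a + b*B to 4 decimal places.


For a unit bivector B with B^2 = -1, the exponential series gives
e^(theta*B) = cos(theta) + sin(theta)*B (the GA analogue of Euler's formula).
theta = 44 degrees = 0.767945 rad
cos(44 deg) = 0.7193
sin(44 deg) = 0.6947
exp(theta*B) = 0.7193 + 0.6947*B


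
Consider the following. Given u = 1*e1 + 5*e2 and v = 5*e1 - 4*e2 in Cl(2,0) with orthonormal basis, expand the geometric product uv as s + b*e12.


Expand: (1*e1 + 5*e2)(5*e1 - 4*e2)
= 1*5*e1e1 + 1*(-4)*e1e2 + 5*5*e2e1 + 5*(-4)*e2e2
Using e1^2 = e2^2 = 1, e2e1 = -e1e2:
Scalar part s = 1*5 + 5*(-4) = 5 + (-20) = -15
Bivector part b = 1*(-4) - 5*5 = -4 - 25 = -29
uv = -15 - 29*e12


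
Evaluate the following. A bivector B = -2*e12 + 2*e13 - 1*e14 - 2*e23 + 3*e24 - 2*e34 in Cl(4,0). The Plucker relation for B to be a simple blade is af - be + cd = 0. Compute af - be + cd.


Plucker relation: af - be + cd
a*f = (-2)*(-2) = 4
b*e = 2*3 = 6
c*d = (-1)*(-2) = 2
af - be + cd = 4 - 6 + 2
= 0


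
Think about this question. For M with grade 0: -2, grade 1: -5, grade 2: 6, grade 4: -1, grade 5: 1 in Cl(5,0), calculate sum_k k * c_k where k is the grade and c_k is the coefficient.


Grade-weighted sum = sum of grade_k * coefficient_k
0*(-2) = 0
1*(-5) = -5
2*6 = 12
4*(-1) = -4
5*1 = 5
Total = 0 + (-5) + 12 + (-4) + 5 = 8


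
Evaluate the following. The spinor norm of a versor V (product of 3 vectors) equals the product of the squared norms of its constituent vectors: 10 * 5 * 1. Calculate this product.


Spinor norm N(V) = |v1|^2 * |v2|^2 * ... * |v3|^2
= 10 * 5 * 1
Running product: 10, 50, 50
N(V) = 50


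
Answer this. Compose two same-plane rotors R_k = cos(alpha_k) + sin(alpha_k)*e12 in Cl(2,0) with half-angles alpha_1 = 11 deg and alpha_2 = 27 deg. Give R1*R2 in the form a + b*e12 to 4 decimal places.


Same-plane rotors commute and their half-angles add:
R1*R2 = cos(a1 + a2) + sin(a1 + a2)*e12.
a1 + a2 = 11 + 27 = 38 deg
cos(38 deg) = 0.7880
sin(38 deg) = 0.6157
R1*R2 = 0.7880 + 0.6157*e12


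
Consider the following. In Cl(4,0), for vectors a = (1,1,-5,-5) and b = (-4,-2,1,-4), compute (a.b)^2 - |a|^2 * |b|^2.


a . b = 1*(-4) + 1*(-2) + (-5)*1 + (-5)*(-4)
= -4 + (-2) + (-5) + 20 = 9
|a|^2 = 1^2 + 1^2 + (-5)^2 + (-5)^2 = 52
|b|^2 = (-4)^2 + (-2)^2 + 1^2 + (-4)^2 = 37
(a.b)^2 = 9^2 = 81
|a|^2 * |b|^2 = 52 * 37 = 1924
Result = 81 - 1924 = -1843


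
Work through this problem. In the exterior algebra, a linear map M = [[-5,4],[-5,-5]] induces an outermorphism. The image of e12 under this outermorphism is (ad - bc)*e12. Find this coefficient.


The outermorphism of a linear map f sends e1^e2 to f(e1)^f(e2).
f(e1) = -5*e1 - 5*e2
f(e2) = 4*e1 - 5*e2
f(e1) ^ f(e2) = (-5*e1 - 5*e2) ^ (4*e1 - 5*e2)
= (-5)*(-5)*e12 + (-5)*4*e21
= (25 - (-20))*e12
= 45*e12
Coefficient = 45


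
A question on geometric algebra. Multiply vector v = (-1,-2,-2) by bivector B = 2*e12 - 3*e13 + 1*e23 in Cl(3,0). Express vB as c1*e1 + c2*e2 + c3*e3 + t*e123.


vB has grade-1 (vector) and grade-3 (trivector) parts: vB = (v _| B) + (v ^ B).
Vector part <vB>_1:
  e1: -v2*b12 - v3*b13 = -(-2)*(2) - (-2)*(-3) = -2
  e2: v1*b12 - v3*b23 = (-1)*(2) - (-2)*(1) = 0
  e3: v1*b13 + v2*b23 = (-1)*(-3) + (-2)*(1) = 1
Trivector part <vB>_3:
  e123: v1*b23 - v2*b13 + v3*b12 = (-1)*(1) - (-2)*(-3) + (-2)*(2) = -11
vB = -2*e1 + 0*e2 + 1*e3 - 11*e123


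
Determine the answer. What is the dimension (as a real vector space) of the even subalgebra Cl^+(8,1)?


Even subalgebra dimension = 2^(n-1)
n = 8 + 1 = 9
2^(9 - 1) = 2^8 = 256
Verification: sum of C(9,k) for even k = 1 + 36 + 126 + 84 + 9 = 256
Result = 256


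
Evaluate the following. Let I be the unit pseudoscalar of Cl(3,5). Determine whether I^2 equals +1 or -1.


The pseudoscalar I = e1...e_n (product of all n generators) of Cl(p,q) satisfies I^2 = (-1)^(q + n(n-1)/2).
p = 3, q = 5, n = p + q = 8
n(n-1)/2 = 8 * 7 / 2 = 28
Exponent = q + n(n-1)/2 = 5 + 28 = 33
I^2 = (-1)^33 = -1


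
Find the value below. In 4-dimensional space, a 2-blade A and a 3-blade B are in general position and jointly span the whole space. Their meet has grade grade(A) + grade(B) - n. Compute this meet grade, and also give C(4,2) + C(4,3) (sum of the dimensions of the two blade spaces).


Meet grade = grade(A) + grade(B) - n
= 2 + 3 - 4 = 1
C(4,2) = 6
C(4,3) = 4
dim_A + dim_B = 6 + 4 = 10


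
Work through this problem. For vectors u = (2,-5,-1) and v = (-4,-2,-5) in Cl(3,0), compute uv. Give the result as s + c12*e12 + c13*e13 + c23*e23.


In Cl(3,0): e_i^2 = 1, e_ie_j = -e_je_i for i != j.
Scalar part = u . v = 2*(-4) + (-5)*(-2) + (-1)*(-5)
= -8 + 10 + 5 = 7
e12 coeff = 2*(-2) - (-5)*(-4) = -4 - 20 = -24
e13 coeff = 2*(-5) - (-1)*(-4) = -10 - 4 = -14
e23 coeff = (-5)*(-5) - (-1)*(-2) = 25 - 2 = 23
uv = 7 - 24*e12 - 14*e13 + 23*e23


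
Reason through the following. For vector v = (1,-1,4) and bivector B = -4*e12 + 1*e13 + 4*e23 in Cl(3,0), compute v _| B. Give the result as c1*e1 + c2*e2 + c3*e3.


Left contraction v _| B = <vB>_1 (grade-1 part of the geometric product vB).
Using e1_|e12 = e2, e2_|e12 = -e1, e1_|e13 = e3, e3_|e13 = -e1, e2_|e23 = e3, e3_|e23 = -e2:
e1 coeff: -v2*b12 - v3*b13 = -(-1)*(-4) - (4)*(1) = -8
e2 coeff: v1*b12 - v3*b23 = (1)*(-4) - (4)*(4) = -20
e3 coeff: v1*b13 + v2*b23 = (1)*(1) + (-1)*(4) = -3
v _| B = -8*e1 - 20*e2 - 3*e3


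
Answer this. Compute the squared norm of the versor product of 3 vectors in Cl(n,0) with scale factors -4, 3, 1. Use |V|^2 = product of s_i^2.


Each vector v_i has |v_i|^2 = s_i^2
Squared scales: (-4)^2 = 16, 3^2 = 9, 1^2 = 1
|V|^2 = 16 * 9 * 1
= 144


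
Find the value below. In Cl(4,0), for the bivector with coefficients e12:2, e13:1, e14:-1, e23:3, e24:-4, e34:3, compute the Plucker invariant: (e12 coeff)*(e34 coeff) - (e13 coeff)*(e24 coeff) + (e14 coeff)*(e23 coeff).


Plucker relation: af - be + cd
a*f = 2*3 = 6
b*e = 1*(-4) = -4
c*d = (-1)*3 = -3
af - be + cd = 6 - (-4) + (-3)
= 7


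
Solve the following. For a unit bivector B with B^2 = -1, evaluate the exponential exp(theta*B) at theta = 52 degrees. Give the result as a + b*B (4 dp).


For a unit bivector B with B^2 = -1, the exponential series gives
e^(theta*B) = cos(theta) + sin(theta)*B (the GA analogue of Euler's formula).
theta = 52 degrees = 0.907571 rad
cos(52 deg) = 0.6157
sin(52 deg) = 0.7880
exp(theta*B) = 0.6157 + 0.7880*B


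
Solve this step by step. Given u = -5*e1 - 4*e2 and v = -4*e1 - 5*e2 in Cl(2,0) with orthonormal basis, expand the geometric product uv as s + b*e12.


Expand: (-5*e1 - 4*e2)(-4*e1 - 5*e2)
= (-5)*(-4)*e1e1 + (-5)*(-5)*e1e2 + (-4)*(-4)*e2e1 + (-4)*(-5)*e2e2
Using e1^2 = e2^2 = 1, e2e1 = -e1e2:
Scalar part s = (-5)*(-4) + (-4)*(-5) = 20 + 20 = 40
Bivector part b = (-5)*(-5) - (-4)*(-4) = 25 - 16 = 9
uv = 40 + 9*e12


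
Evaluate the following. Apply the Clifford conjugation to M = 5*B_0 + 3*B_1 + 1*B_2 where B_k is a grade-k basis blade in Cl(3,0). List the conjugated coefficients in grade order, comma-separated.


Clifford conjugate sign for grade k: (-1)^(k(k+1)/2)
Grade 0: (-1)^(0*1/2) = (-1)^0 = 1, coeff 5 -> 5
Grade 1: (-1)^(1*2/2) = (-1)^1 = -1, coeff 3 -> -3
Grade 2: (-1)^(2*3/2) = (-1)^3 = -1, coeff 1 -> -1
Conjugated coefficients: 5, -3, -1


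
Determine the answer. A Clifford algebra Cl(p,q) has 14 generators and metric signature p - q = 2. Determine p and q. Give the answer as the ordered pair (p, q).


We need p + q = 14 and p - q = 2.
Adding: 2p = 14 + 2 = 16, so p = 8.
Then q = 14 - 8 = 6.
(p, q) = (8, 6)


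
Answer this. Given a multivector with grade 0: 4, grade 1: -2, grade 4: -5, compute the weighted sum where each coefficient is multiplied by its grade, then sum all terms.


Grade-weighted sum = sum of grade_k * coefficient_k
0*4 = 0
1*(-2) = -2
4*(-5) = -20
Total = 0 + (-2) + (-20) = -22


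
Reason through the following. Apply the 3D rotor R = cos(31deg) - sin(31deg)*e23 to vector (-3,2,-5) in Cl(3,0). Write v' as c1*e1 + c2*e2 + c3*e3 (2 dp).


Rotor R = cos(31deg) - sin(31deg)*e23
Rotation angle theta = 2 * 31 = 62 degrees in the e23 plane (e2 -> e3).
The component perpendicular to the plane (e1) is invariant: v'_1 = v1 = -3.00
cos(62deg) = 0.4695, sin(62deg) = 0.8829
v'_2 = v2*cos(theta) - v3*sin(theta) = 2*0.4695 - (-5)*0.8829 = 5.35
v'_3 = v2*sin(theta) + v3*cos(theta) = 2*0.8829 + (-5)*0.4695 = -0.58
v' = -3.00*e1 + 5.35*e2 - 0.58*e3


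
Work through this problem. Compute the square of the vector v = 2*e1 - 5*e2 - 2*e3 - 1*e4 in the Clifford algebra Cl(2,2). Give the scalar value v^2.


v^2 = sum of c_i^2 * e_i^2
Positive signature terms (e_i^2 = +1): 2^2 + (-5)^2 = 29
Negative signature terms (e_j^2 = -1): (-2)^2 + (-1)^2 = 5
v^2 = 29 - 5 = 24


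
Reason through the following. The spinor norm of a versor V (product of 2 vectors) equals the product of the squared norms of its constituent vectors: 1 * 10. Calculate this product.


Spinor norm N(V) = |v1|^2 * |v2|^2 * ... * |v2|^2
= 1 * 10
Running product: 1, 10
N(V) = 10


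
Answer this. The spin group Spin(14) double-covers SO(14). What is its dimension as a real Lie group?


Spin(n) double-covers SO(n); both have Lie algebra so(n) of dimension n(n-1)/2.
n = 14
n(n-1) = 14 * 13 = 182
dim Spin(14) = 182/2 = 91


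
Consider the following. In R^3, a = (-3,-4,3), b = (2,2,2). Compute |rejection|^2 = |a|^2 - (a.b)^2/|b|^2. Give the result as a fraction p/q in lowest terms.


|a|^2 = (-3)^2 + (-4)^2 + 3^2 = 34
|b|^2 = 2^2 + 2^2 + 2^2 = 12
a . b = (-3)*2 + (-4)*2 + 3*2 = -8
(a.b)^2 = (-8)^2 = 64
|rej|^2 = 34 - 64/12
= (408 - 64)/12
= 344/12
In lowest terms: 86/3


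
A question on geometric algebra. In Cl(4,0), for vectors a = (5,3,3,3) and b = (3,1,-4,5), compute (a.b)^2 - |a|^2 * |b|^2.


a . b = 5*3 + 3*1 + 3*(-4) + 3*5
= 15 + 3 + (-12) + 15 = 21
|a|^2 = 5^2 + 3^2 + 3^2 + 3^2 = 52
|b|^2 = 3^2 + 1^2 + (-4)^2 + 5^2 = 51
(a.b)^2 = 21^2 = 441
|a|^2 * |b|^2 = 52 * 51 = 2652
Result = 441 - 2652 = -2211


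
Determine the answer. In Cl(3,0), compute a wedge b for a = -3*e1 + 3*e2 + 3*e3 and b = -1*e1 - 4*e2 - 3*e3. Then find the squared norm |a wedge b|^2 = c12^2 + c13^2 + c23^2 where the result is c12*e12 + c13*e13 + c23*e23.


a wedge b = (a1*b2 - a2*b1)*e12 + (a1*b3 - a3*b1)*e13 + (a2*b3 - a3*b2)*e23
e12 coeff: (-3)*(-4) - 3*(-1) = 12 - (-3) = 15
e13 coeff: (-3)*(-3) - 3*(-1) = 9 - (-3) = 12
e23 coeff: 3*(-3) - 3*(-4) = -9 - (-12) = 3
|a wedge b|^2 = 15^2 + 12^2 + 3^2
= 225 + 144 + 9
= 378


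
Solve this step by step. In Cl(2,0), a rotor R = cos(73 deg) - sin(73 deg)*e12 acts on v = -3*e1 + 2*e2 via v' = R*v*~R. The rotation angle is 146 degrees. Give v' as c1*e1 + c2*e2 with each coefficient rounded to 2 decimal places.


Rotor R = cos(73deg) - sin(73deg)*e12
Rotation angle theta = 2 * 73 = 146 degrees
v' = R*v*~R rotates v by theta.
cos(146deg) = -0.8290, sin(146deg) = 0.5592
v'_1 = -3*cos(146deg) - 2*sin(146deg)
= -3*(-0.8290) - 2*0.5592
= 1.37
v'_2 = -3*sin(146deg) + 2*cos(146deg)
= -3*0.5592 + 2*(-0.8290)
= -3.34
v' = 1.37*e1 - 3.34*e2


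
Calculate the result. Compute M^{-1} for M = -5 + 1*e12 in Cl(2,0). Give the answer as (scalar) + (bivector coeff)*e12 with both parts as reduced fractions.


M = -5 + 1*e12, where e12^2 = -1.
Since M commutes with its reverse ~M = a - b*e12, M * ~M = a^2 - b^2*e12^2 = a^2 + b^2.
So M^{-1} = ~M / (a^2 + b^2) = (a - b*e12)/(a^2 + b^2).
a^2 + b^2 = 25 + 1 = 26
Scalar part = -5/26 = -5/26
Bivector coeff = -1/26 = -1/26
M^{-1} = -5/26 - 1/26*e12


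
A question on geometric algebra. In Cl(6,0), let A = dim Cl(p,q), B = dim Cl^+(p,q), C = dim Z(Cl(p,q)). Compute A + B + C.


n = 6 + 0 = 6
Total dim = 2^6 = 64
Even subalgebra dim = 2^5 = 32
n is even, so center dim = 1
Sum = 64 + 32 + 1 = 97


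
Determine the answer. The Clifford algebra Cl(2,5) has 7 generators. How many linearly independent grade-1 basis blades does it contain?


Number of grade-k basis blades in Cl(p,q) with n = p + q is C(n, k).
n = 2 + 5 = 7
C(7, 1) = 7! / (1! * 6!)
= 5040 / (1 * 720)
= 7


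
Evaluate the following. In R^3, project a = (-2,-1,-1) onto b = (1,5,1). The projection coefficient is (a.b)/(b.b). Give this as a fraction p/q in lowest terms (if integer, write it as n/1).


Projection coefficient = (a . b) / (b . b)
a . b = (-2)*1 + (-1)*5 + (-1)*1
= -2 + (-5) + (-1) = -8
b . b = 1^2 + 5^2 + 1^2
= 1 + 25 + 1 = 27
Coefficient = -8/27
In lowest terms: -8/27


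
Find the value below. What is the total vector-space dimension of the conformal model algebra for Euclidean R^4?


The conformal model of R^4 uses Cl(5,1): the 4 Euclidean generators plus two extra orthogonal generators e+ (e+^2 = +1) and e- (e-^2 = -1), from which the null vectors e0, einf are built.
Number of generators m = 4 + 2 = 6.
dim Cl(p,q) = 2^m = 2^6 = 64


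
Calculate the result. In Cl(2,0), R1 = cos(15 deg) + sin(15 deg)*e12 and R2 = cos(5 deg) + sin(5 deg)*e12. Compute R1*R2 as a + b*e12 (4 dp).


Same-plane rotors commute and their half-angles add:
R1*R2 = cos(a1 + a2) + sin(a1 + a2)*e12.
a1 + a2 = 15 + 5 = 20 deg
cos(20 deg) = 0.9397
sin(20 deg) = 0.3420
R1*R2 = 0.9397 + 0.3420*e12


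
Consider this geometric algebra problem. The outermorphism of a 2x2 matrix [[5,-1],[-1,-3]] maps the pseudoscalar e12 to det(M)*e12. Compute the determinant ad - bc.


The outermorphism of a linear map f sends e1^e2 to f(e1)^f(e2).
f(e1) = 5*e1 - 1*e2
f(e2) = -1*e1 - 3*e2
f(e1) ^ f(e2) = (5*e1 - 1*e2) ^ (-1*e1 - 3*e2)
= 5*(-3)*e12 + (-1)*(-1)*e21
= (-15 - 1)*e12
= -16*e12
Coefficient = -16


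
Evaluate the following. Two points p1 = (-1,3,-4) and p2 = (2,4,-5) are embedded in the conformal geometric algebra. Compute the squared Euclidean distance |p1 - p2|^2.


p1 - p2 = (-3, -1, 1)
|p1 - p2|^2 = (-3)^2 + (-1)^2 + 1^2
= 9 + 1 + 1
= 11


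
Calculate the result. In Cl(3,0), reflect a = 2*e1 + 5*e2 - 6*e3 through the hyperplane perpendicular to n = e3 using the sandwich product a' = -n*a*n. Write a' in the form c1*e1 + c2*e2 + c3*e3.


Reflection formula: a' = -n*a*n, with n = e3 (unit vector, n^2 = 1).
For reflection through hyperplane perp to e3:
The component along e3 flips sign, others stay.
a = (2, 5, -6)
a' = (2, 5, 6)
a' = 2*e1 + 5*e2 + 6*e3


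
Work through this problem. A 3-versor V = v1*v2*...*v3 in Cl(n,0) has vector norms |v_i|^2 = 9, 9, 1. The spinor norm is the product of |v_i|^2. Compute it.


Spinor norm N(V) = |v1|^2 * |v2|^2 * ... * |v3|^2
= 9 * 9 * 1
Running product: 9, 81, 81
N(V) = 81


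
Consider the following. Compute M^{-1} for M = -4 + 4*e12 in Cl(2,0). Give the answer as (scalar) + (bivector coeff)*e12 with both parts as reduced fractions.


M = -4 + 4*e12, where e12^2 = -1.
Since M commutes with its reverse ~M = a - b*e12, M * ~M = a^2 - b^2*e12^2 = a^2 + b^2.
So M^{-1} = ~M / (a^2 + b^2) = (a - b*e12)/(a^2 + b^2).
a^2 + b^2 = 16 + 16 = 32
Scalar part = -4/32 = -1/8
Bivector coeff = -4/32 = -1/8
M^{-1} = -1/8 - 1/8*e12


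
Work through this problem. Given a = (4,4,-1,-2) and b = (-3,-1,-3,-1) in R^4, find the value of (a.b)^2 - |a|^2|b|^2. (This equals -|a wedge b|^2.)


a . b = 4*(-3) + 4*(-1) + (-1)*(-3) + (-2)*(-1)
= -12 + (-4) + 3 + 2 = -11
|a|^2 = 4^2 + 4^2 + (-1)^2 + (-2)^2 = 37
|b|^2 = (-3)^2 + (-1)^2 + (-3)^2 + (-1)^2 = 20
(a.b)^2 = (-11)^2 = 121
|a|^2 * |b|^2 = 37 * 20 = 740
Result = 121 - 740 = -619


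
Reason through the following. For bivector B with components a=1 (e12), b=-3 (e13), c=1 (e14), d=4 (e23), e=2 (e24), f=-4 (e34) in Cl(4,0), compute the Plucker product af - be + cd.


Plucker relation: af - be + cd
a*f = 1*(-4) = -4
b*e = (-3)*2 = -6
c*d = 1*4 = 4
af - be + cd = -4 - (-6) + 4
= 6


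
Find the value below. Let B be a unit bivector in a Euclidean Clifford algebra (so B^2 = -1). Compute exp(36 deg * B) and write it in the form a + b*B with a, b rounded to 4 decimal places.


For a unit bivector B with B^2 = -1, the exponential series gives
e^(theta*B) = cos(theta) + sin(theta)*B (the GA analogue of Euler's formula).
theta = 36 degrees = 0.628319 rad
cos(36 deg) = 0.8090
sin(36 deg) = 0.5878
exp(theta*B) = 0.8090 + 0.5878*B
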